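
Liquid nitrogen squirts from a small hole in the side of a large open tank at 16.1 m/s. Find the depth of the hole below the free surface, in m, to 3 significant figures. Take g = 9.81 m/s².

For a small hole in a large open tank, ½v² = gh, giving h = v²/(2g).
h = 16.1²/(2·9.81) = 259/19.62 = 13.2 m.

h ≈ 13.2 m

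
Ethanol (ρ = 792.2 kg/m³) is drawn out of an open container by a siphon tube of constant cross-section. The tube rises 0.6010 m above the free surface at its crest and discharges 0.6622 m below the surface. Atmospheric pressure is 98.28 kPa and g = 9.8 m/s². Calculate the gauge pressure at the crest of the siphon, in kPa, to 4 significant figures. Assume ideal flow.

Bernoulli surface→outlet gives ½v² = g·h_out, so v = √(2·9.8·0.6622) = 3.603 m/s.
With constant cross-section the crest speed equals v; applying Bernoulli from the surface up to the crest, P_top = P_atm − ½ρv² − ρg·h_top.
P_top = 98280 − ½·792.2·3.603² − 792.2·9.8·0.6010 = 88470 Pa. So P_gauge = P_top − P_atm = -9807 Pa.

P_gauge ≈ -9.807 kPa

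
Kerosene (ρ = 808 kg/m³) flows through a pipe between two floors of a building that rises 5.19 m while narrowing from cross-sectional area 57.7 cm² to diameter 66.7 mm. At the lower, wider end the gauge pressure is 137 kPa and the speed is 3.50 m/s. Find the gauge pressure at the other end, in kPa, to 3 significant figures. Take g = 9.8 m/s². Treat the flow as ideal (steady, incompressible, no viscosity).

Mass conservation (A₁v₁ = A₂v₂) gives v₂ = 3.50 × 57.7/34.9 = 5.78 m/s.
Applying Bernoulli between the two ends and solving for P₂: P₂ = P₁ + ½ρ(v₁² − v₂²) − ρgΔh.
P₂ = 137000 + ½·808·(3.50² − 5.78²) − 808·9.8·(+5.19) = 137000 + (-8550) − (41100) = 87400 Pa.

P₂ ≈ 87.4 kPa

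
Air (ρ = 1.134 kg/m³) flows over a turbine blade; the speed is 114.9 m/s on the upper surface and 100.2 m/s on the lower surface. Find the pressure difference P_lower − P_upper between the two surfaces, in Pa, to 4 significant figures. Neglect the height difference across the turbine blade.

ΔP ≈ 1793 Pa

Bernoulli (same height): P_lower − P_upper = ½ρ(v_upper² − v_lower²).
ΔP = ½·1.134·(114.9² − 100.2²) = 1793 Pa.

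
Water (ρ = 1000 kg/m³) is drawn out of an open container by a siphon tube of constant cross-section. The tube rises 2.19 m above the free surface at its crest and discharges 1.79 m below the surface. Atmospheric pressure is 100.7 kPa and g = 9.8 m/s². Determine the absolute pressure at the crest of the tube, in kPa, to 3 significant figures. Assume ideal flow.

P_top = 61.7 kPa

From the surface to the outlet (both open to atmosphere, surface at rest): v = √(2g·h_out) = √(2·9.8·1.79) = 5.92 m/s.
With constant cross-section the crest speed equals v; applying Bernoulli from the surface up to the crest, P_top = P_atm − ½ρv² − ρg·h_top.
P_top = 100700 − ½·1000·5.92² − 1000·9.8·2.19 = 61700 Pa.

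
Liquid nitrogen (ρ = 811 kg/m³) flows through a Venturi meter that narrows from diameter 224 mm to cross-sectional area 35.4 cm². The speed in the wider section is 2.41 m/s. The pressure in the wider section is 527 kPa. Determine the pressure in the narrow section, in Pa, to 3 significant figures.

P₂ ≈ 237000 Pa

By continuity, v₂ = v₁·A₁/A₂ = 2.41·(394/35.4) = 26.8 m/s.
The pipe is horizontal, so Bernoulli reduces to P₁ + ½ρv₁² = P₂ + ½ρv₂².
P₂ = P₁ − ½ρ(v₂² − v₁²) = 527000 − ½·811·(26.8² − 2.41²) = 527000 − 290000 = 237000 Pa.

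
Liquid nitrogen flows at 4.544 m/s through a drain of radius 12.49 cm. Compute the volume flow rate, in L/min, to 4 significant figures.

Q ≈ 13360 L/min

Q = A·v = 0.04901 m² × 4.544 m/s = 0.2227 m³/s.
Converting: 0.2227 m³/s × 60000 = 13360 L/min.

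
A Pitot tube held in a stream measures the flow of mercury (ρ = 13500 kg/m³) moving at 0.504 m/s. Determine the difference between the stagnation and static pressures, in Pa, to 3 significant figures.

ΔP ≈ 1710 Pa

Bernoulli between the free stream and the stagnation point: ½ρv² = P_stag − P_static.
ΔP = ½·13500·0.504² = 1710 Pa.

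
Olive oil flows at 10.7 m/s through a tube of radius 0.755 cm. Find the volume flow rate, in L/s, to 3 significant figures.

Q = A·v = 0.000179 m² × 10.7 m/s = 0.00192 m³/s.
Converting: 0.00192 m³/s × 1000 = 1.92 L/s.

Q ≈ 1.92 L/s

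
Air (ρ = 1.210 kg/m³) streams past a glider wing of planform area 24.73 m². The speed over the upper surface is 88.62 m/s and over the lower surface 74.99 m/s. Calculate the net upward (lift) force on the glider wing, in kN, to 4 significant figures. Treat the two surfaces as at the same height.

The faster flow above has the lower pressure; Bernoulli (same height) gives ΔP = ½ρ(v_up² − v_low²).
ΔP = ½·1.210·(88.62² − 74.99²) = 1349 Pa.
Lift = ΔP · A = 1349 × 24.73 = 33360 N.

F = 33.36 kN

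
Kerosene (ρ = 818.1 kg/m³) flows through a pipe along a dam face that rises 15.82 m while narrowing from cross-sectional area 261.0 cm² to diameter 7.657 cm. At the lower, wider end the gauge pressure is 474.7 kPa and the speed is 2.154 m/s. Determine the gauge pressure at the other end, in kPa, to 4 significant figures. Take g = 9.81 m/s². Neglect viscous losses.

P₂ = 288.7 kPa

Continuity gives A₁v₁ = A₂v₂, so v₂ = (261.0 cm²)/(46.05 cm²) × 2.154 m/s = 12.21 m/s.
Energy conservation along the streamline gives P₂ = P₁ − ½ρ(v₂² − v₁²) − ρg(h₂ − h₁).
P₂ = 474700 + ½·818.1·(2.154² − 12.21²) − 818.1·9.81·(+15.82) = 474700 + (-59070) − (127000) = 288700 Pa.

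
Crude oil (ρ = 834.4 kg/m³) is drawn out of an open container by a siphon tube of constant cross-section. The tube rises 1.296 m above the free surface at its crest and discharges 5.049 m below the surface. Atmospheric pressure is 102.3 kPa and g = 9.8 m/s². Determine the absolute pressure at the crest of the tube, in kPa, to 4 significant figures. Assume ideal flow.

P_top = 50.42 kPa

From the surface to the outlet (both open to atmosphere, surface at rest): v = √(2g·h_out) = √(2·9.8·5.049) = 9.948 m/s.
With constant cross-section the crest speed equals v; applying Bernoulli from the surface up to the crest, P_top = P_atm − ½ρv² − ρg·h_top.
P_top = 102300 − ½·834.4·9.948² − 834.4·9.8·1.296 = 50420 Pa.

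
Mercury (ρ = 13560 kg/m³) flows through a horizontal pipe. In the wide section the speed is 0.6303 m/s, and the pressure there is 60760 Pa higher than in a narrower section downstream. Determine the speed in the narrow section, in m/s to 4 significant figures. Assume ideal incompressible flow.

With h₁ = h₂, rearranging Bernoulli gives v₂ = √(v₁² + 2ΔP/ρ).
v₂ = √(0.6303² + 2·60760/13560) = √(0.3973 + 8.962) = 3.059 m/s.

v₂ ≈ 3.059 m/s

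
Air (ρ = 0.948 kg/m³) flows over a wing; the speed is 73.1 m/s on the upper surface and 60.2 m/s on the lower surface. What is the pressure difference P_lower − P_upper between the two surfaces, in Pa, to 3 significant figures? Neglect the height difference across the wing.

ΔP = 815 Pa

With negligible Δh, P + ½ρv² is constant, so P_low − P_up = ½ρ(v_up² − v_low²).
ΔP = ½·0.948·(73.1² − 60.2²) = 815 Pa.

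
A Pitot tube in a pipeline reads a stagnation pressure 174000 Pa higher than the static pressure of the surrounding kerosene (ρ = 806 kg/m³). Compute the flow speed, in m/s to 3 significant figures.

The dynamic pressure equals the rise in static pressure at the stagnation point: ΔP = ½ρv².
v = √(2ΔP/ρ) = √(2·174000/806) = 20.8 m/s.

20.8 m/s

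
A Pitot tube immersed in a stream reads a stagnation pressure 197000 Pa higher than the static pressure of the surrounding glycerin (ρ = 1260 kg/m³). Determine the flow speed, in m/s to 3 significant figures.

The dynamic pressure equals the rise in static pressure at the stagnation point: ΔP = ½ρv².
v = √(2ΔP/ρ) = √(2·197000/1260) = 17.7 m/s.

v ≈ 17.7 m/s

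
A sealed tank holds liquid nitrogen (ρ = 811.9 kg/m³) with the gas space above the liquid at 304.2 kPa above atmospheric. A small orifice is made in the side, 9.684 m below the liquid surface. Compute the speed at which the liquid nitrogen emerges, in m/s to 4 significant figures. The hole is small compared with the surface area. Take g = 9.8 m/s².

Take point 1 at the surface (v₁ ≈ 0) and point 2 at the hole (at atmospheric pressure). Bernoulli: P₁ + ρg h = P_atm + ½ρv₂².
With P₁ − P_atm = 304200 Pa, v₂ = √(2gh + 2ΔP/ρ) = √(2·9.8·9.684 + 2·304200/811.9) = 30.65 m/s.

30.65 m/s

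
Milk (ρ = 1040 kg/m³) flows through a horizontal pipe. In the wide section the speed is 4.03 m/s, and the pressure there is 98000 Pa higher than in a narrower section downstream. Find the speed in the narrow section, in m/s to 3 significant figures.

Horizontal Bernoulli: P₁ + ½ρv₁² = P₂ + ½ρv₂², so v₂² = v₁² + 2(P₁ − P₂)/ρ.
v₂ = √(4.03² + 2·98000/1040) = √(16.2 + 188) = 14.3 m/s.

v₂ ≈ 14.3 m/s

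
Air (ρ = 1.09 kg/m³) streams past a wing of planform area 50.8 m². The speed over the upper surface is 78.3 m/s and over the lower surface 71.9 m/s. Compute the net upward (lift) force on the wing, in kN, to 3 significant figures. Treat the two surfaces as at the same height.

From P + ½ρv² = const at equal height, P_low − P_up = ½ρ(v_up² − v_low²).
ΔP = ½·1.09·(78.3² − 71.9²) = 524 Pa.
Lift = ΔP · A = 524 × 50.8 = 26600 N.

26.6 kN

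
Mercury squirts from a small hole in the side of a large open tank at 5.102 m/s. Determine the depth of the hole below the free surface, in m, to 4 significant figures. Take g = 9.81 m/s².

h = 1.327 m

For a small hole in a large open tank, ½v² = gh, giving h = v²/(2g).
h = 5.102²/(2·9.81) = 26.03/19.62 = 1.327 m.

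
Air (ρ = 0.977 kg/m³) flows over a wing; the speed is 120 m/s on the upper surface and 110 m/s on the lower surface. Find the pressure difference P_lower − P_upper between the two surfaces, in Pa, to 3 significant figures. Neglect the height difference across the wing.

ΔP ≈ 1120 Pa

Bernoulli (same height): P_lower − P_upper = ½ρ(v_upper² − v_lower²).
ΔP = ½·0.977·(120² − 110²) = 1120 Pa.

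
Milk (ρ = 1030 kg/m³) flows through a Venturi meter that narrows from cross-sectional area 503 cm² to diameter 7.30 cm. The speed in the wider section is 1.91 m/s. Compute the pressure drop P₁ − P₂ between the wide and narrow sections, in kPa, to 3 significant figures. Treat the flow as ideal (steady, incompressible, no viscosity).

ΔP ≈ 269 kPa

By continuity, v₂ = v₁·A₁/A₂ = 1.91·(503/41.9) = 23.0 m/s.
Bernoulli (h₁ = h₂): P₁ − P₂ = ½ρ(v₂² − v₁²).
P₁ − P₂ = ½·1030·(23.0² − 1.91²) = ½·1030·523 = 269000 Pa.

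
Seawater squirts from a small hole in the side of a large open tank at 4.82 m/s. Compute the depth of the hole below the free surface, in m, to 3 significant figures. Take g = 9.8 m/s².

Torricelli: v = √(2gh), so h = v²/(2g).
h = 4.82²/(2·9.8) = 23.2/19.60 = 1.19 m.

h ≈ 1.19 m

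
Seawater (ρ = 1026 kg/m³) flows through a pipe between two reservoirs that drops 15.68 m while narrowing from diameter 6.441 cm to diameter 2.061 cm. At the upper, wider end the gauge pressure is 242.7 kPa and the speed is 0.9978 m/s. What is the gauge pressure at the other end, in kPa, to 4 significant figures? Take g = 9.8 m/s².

The volume flow rate is constant, so v₂ = (A₁/A₂)v₁ = (32.58/3.336)·0.9978 = 9.745 m/s.
Bernoulli: P₁ + ½ρv₁² + ρg h₁ = P₂ + ½ρv₂² + ρg h₂, so P₂ = P₁ + ½ρ(v₁² − v₂²) − ρg(h₂ − h₁).
P₂ = 242700 + ½·1026·(0.9978² − 9.745²) − 1026·9.8·(−15.68) = 242700 + (-48210) − (-157700) = 352200 Pa.

352.2 kPa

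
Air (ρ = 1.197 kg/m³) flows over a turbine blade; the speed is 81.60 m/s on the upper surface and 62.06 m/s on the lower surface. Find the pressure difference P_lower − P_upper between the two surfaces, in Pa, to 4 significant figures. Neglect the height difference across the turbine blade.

With negligible Δh, P + ½ρv² is constant, so P_low − P_up = ½ρ(v_up² − v_low²).
ΔP = ½·1.197·(81.60² − 62.06²) = 1680 Pa.

ΔP ≈ 1680 Pa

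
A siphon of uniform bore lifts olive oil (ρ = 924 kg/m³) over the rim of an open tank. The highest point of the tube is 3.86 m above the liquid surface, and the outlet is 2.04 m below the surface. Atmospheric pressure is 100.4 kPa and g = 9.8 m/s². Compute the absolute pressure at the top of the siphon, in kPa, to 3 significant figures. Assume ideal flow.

The outlet speed comes from Torricelli: v = √(2g·2.04) = 6.32 m/s.
Continuity keeps v the same throughout the tube; from surface to crest, P_atm + 0 = P_top + ½ρv² + ρg·h_top.
P_top = 100400 − ½·924·6.32² − 924·9.8·3.86 = 47000 Pa.

P_top = 47.0 kPa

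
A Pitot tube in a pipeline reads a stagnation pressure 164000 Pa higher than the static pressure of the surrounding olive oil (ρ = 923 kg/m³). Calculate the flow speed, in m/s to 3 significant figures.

v ≈ 18.9 m/s

The dynamic pressure equals the rise in static pressure at the stagnation point: ΔP = ½ρv².
v = √(2ΔP/ρ) = √(2·164000/923) = 18.9 m/s.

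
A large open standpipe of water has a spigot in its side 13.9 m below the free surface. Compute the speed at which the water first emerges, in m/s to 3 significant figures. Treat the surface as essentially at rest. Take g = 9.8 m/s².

v = 16.5 m/s

The surface is effectively still and both ends are open, so ½v² = gh and v = √(2·9.8·13.9) = 16.5 m/s.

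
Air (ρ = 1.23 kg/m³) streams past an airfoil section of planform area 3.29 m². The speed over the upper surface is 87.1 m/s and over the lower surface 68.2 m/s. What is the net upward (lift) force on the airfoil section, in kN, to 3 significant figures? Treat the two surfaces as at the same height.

F ≈ 5.94 kN

From P + ½ρv² = const at equal height, P_low − P_up = ½ρ(v_up² − v_low²).
ΔP = ½·1.23·(87.1² − 68.2²) = 1810 Pa.
Lift = ΔP · A = 1810 × 3.29 = 5940 N.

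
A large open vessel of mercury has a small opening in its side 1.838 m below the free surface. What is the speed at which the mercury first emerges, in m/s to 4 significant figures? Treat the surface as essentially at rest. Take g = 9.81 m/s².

The surface is effectively still and both ends are open, so ½v² = gh and v = √(2·9.81·1.838) = 6.005 m/s.

v ≈ 6.005 m/s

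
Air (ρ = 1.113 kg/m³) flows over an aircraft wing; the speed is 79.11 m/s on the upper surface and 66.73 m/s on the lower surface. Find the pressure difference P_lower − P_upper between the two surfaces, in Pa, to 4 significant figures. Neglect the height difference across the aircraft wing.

Bernoulli (same height): P_lower − P_upper = ½ρ(v_upper² − v_lower²).
ΔP = ½·1.113·(79.11² − 66.73²) = 1005 Pa.

ΔP ≈ 1005 Pa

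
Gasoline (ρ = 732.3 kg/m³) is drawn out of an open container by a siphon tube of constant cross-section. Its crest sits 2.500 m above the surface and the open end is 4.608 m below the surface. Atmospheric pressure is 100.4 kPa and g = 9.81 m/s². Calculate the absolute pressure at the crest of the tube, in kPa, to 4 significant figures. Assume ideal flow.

P_top ≈ 49.34 kPa

From the surface to the outlet (both open to atmosphere, surface at rest): v = √(2g·h_out) = √(2·9.81·4.608) = 9.508 m/s.
The bore is uniform, so the speed at the crest is the same v. Bernoulli surface→crest: P_atm = P_top + ½ρv² + ρg·h_top.
P_top = 100400 − ½·732.3·9.508² − 732.3·9.81·2.500 = 49340 Pa.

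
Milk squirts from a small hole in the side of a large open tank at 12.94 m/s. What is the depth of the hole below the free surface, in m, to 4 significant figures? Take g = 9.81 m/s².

h ≈ 8.534 m

For a small hole in a large open tank, ½v² = gh, giving h = v²/(2g).
h = 12.94²/(2·9.81) = 167.4/19.62 = 8.534 m.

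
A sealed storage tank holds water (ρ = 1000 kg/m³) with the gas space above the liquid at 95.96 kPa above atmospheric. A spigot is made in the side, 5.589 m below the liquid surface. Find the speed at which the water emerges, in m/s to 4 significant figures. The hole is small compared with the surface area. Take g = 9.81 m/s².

17.37 m/s

Take point 1 at the surface (v₁ ≈ 0) and point 2 at the hole (at atmospheric pressure). Bernoulli: P₁ + ρg h = P_atm + ½ρv₂².
With P₁ − P_atm = 95960 Pa, v₂ = √(2gh + 2ΔP/ρ) = √(2·9.81·5.589 + 2·95960/1000) = 17.37 m/s.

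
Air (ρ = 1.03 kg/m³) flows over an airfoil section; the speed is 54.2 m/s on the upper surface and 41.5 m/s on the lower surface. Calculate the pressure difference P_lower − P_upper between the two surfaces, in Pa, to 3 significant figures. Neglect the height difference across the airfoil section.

The pressure is lower where the speed is higher: ΔP = ½ρ(v_up² − v_low²).
ΔP = ½·1.03·(54.2² − 41.5²) = 626 Pa.

ΔP ≈ 626 Pa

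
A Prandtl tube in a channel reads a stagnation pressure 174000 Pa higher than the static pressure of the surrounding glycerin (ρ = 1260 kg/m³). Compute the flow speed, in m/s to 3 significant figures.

16.6 m/s

At the stagnation point the flow is brought to rest, so Bernoulli gives P_stag − P_static = ½ρv².
v = √(2ΔP/ρ) = √(2·174000/1260) = 16.6 m/s.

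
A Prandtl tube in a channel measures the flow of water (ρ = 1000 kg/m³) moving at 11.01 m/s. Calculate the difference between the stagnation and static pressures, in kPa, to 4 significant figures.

ΔP ≈ 60.61 kPa

Bernoulli between the free stream and the stagnation point: ½ρv² = P_stag − P_static.
ΔP = ½·1000·11.01² = 60610 Pa.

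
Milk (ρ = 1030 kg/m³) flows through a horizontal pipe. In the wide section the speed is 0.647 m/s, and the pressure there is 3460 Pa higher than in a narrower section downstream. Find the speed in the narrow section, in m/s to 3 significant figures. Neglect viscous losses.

2.67 m/s

With h₁ = h₂, rearranging Bernoulli gives v₂ = √(v₁² + 2ΔP/ρ).
v₂ = √(0.647² + 2·3460/1030) = √(0.419 + 6.72) = 2.67 m/s.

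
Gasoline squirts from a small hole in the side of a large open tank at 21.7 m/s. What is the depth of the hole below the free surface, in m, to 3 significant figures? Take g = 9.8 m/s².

h ≈ 24.0 m

Torricelli: v = √(2gh), so h = v²/(2g).
h = 21.7²/(2·9.8) = 471/19.60 = 24.0 m.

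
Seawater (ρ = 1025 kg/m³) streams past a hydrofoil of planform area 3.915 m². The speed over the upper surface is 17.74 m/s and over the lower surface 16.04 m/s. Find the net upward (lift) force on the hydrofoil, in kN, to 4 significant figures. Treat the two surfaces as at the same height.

F ≈ 115.2 kN

From P + ½ρv² = const at equal height, P_low − P_up = ½ρ(v_up² − v_low²).
ΔP = ½·1025·(17.74² − 16.04²) = 29430 Pa.
Lift = ΔP · A = 29430 × 3.915 = 115200 N.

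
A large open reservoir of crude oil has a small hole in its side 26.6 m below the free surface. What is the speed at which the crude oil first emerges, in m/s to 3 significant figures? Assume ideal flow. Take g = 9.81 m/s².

With the surface at rest and both surface and jet at atmospheric pressure, Bernoulli gives ρg h = ½ρv², so v = √(2gh) = √(2·9.81·26.6) = 22.8 m/s.

22.8 m/s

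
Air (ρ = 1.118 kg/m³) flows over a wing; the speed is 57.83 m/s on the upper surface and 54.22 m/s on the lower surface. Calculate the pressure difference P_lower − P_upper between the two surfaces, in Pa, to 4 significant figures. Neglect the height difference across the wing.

With negligible Δh, P + ½ρv² is constant, so P_low − P_up = ½ρ(v_up² − v_low²).
ΔP = ½·1.118·(57.83² − 54.22²) = 226.1 Pa.

ΔP ≈ 226.1 Pa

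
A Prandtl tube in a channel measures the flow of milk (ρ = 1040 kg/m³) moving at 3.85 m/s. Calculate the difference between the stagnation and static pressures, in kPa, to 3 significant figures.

At the stagnation point the flow is brought to rest, so Bernoulli gives P_stag − P_static = ½ρv².
ΔP = ½·1040·3.85² = 7710 Pa.

ΔP ≈ 7.71 kPa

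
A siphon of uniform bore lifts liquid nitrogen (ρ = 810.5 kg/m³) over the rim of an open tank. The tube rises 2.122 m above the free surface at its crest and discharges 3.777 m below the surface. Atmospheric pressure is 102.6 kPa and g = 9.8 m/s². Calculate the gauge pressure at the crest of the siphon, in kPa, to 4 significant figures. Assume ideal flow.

P_gauge = -46.86 kPa

Bernoulli surface→outlet gives ½v² = g·h_out, so v = √(2·9.8·3.777) = 8.604 m/s.
Continuity keeps v the same throughout the tube; from surface to crest, P_atm + 0 = P_top + ½ρv² + ρg·h_top.
P_top = 102600 − ½·810.5·8.604² − 810.5·9.8·2.122 = 55740 Pa. So P_gauge = P_top − P_atm = -46860 Pa.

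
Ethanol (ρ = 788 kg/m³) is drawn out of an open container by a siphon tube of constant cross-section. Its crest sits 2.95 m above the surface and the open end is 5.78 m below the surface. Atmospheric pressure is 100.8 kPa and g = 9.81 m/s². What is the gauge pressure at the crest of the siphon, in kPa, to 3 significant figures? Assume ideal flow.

Bernoulli surface→outlet gives ½v² = g·h_out, so v = √(2·9.81·5.78) = 10.6 m/s.
The bore is uniform, so the speed at the crest is the same v. Bernoulli surface→crest: P_atm = P_top + ½ρv² + ρg·h_top.
P_top = 100800 − ½·788·10.6² − 788·9.81·2.95 = 33300 Pa. So P_gauge = P_top − P_atm = -67500 Pa.

P_gauge = -67.5 kPa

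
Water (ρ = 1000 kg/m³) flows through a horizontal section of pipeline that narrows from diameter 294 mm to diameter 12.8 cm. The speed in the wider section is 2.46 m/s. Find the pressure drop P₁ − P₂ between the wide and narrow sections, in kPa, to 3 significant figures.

ΔP ≈ 81.2 kPa

The volume flow rate is constant, so v₂ = (A₁/A₂)v₁ = (679/129)·2.46 = 13.0 m/s.
With no height change, Bernoulli's equation is P₁ + ½ρv₁² = P₂ + ½ρv₂².
P₁ − P₂ = ½·1000·(13.0² − 2.46²) = ½·1000·162 = 81200 Pa.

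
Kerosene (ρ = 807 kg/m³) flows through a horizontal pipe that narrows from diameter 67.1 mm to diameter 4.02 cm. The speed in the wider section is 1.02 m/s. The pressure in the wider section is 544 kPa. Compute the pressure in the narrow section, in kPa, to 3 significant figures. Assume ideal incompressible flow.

By continuity, v₂ = v₁·A₁/A₂ = 1.02·(35.4/12.7) = 2.84 m/s.
Along the horizontal streamline, P + ½ρv² is constant.
P₂ = P₁ − ½ρ(v₂² − v₁²) = 544000 − ½·807·(2.84² − 1.02²) = 544000 − 2840 = 541000 Pa.

P₂ ≈ 541 kPa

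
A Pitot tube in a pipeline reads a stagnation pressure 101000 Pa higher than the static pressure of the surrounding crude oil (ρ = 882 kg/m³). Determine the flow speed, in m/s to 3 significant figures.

v ≈ 15.1 m/s

Bernoulli between the free stream and the stagnation point: ½ρv² = P_stag − P_static.
v = √(2ΔP/ρ) = √(2·101000/882) = 15.1 m/s.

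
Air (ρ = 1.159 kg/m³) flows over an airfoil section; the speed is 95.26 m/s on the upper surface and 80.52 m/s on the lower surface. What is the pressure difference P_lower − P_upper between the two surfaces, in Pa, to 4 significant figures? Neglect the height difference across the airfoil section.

ΔP = 1501 Pa

Bernoulli (same height): P_lower − P_upper = ½ρ(v_upper² − v_lower²).
ΔP = ½·1.159·(95.26² − 80.52²) = 1501 Pa.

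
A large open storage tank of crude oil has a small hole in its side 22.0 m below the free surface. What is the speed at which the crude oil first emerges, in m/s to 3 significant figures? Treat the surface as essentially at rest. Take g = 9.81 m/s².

With the surface at rest and both surface and jet at atmospheric pressure, Bernoulli gives ρg h = ½ρv², so v = √(2gh) = √(2·9.81·22.0) = 20.8 m/s.

v ≈ 20.8 m/s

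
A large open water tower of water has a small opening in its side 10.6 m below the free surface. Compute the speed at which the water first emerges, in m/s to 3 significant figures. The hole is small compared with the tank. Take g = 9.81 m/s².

Bernoulli from surface to hole (P equal, v_surface ≈ 0): v = √(2gh) = √(2×9.81×10.6) = 14.4 m/s.

v = 14.4 m/s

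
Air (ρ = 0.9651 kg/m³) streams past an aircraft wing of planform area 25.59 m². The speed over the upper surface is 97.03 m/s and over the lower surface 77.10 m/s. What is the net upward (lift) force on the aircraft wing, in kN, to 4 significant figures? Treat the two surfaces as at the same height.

F ≈ 42.85 kN

The faster flow above has the lower pressure; Bernoulli (same height) gives ΔP = ½ρ(v_up² − v_low²).
ΔP = ½·0.9651·(97.03² − 77.10²) = 1675 Pa.
Lift = ΔP · A = 1675 × 25.59 = 42850 N.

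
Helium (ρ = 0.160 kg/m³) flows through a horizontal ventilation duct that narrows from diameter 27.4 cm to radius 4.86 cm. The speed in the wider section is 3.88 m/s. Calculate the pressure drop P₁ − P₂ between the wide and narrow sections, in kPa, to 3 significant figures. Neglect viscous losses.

ΔP ≈ 0.0748 kPa

The volume flow rate is constant, so v₂ = (A₁/A₂)v₁ = (590/74.2)·3.88 = 30.8 m/s.
The pipe is horizontal, so Bernoulli reduces to P₁ + ½ρv₁² = P₂ + ½ρv₂².
P₁ − P₂ = ½·0.160·(30.8² − 3.88²) = ½·0.160·936 = 74.8 Pa.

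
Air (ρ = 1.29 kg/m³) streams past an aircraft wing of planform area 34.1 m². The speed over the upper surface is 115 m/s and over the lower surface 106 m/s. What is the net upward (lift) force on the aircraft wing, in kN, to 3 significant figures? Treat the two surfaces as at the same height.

F ≈ 43.7 kN

From P + ½ρv² = const at equal height, P_low − P_up = ½ρ(v_up² − v_low²).
ΔP = ½·1.29·(115² − 106²) = 1280 Pa.
Lift = ΔP · A = 1280 × 34.1 = 43700 N.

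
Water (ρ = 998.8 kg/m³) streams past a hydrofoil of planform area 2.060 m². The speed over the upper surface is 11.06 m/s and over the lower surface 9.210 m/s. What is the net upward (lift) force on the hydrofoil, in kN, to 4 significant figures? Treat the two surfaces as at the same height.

F = 38.58 kN

From P + ½ρv² = const at equal height, P_low − P_up = ½ρ(v_up² − v_low²).
ΔP = ½·998.8·(11.06² − 9.210²) = 18730 Pa.
Lift = ΔP · A = 18730 × 2.060 = 38580 N.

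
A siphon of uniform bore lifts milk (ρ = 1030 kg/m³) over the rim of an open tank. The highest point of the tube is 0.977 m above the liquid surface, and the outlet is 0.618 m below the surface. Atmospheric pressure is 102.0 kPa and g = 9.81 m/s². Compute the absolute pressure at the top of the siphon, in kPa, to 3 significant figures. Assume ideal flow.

Bernoulli surface→outlet gives ½v² = g·h_out, so v = √(2·9.81·0.618) = 3.48 m/s.
Continuity keeps v the same throughout the tube; from surface to crest, P_atm + 0 = P_top + ½ρv² + ρg·h_top.
P_top = 102000 − ½·1030·3.48² − 1030·9.81·0.977 = 85900 Pa.

85.9 kPa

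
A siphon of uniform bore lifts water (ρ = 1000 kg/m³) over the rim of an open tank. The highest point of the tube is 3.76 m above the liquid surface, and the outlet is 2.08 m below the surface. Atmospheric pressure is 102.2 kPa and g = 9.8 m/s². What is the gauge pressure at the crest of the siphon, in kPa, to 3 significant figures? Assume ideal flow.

P_gauge = -57.2 kPa

Bernoulli surface→outlet gives ½v² = g·h_out, so v = √(2·9.8·2.08) = 6.38 m/s.
Continuity keeps v the same throughout the tube; from surface to crest, P_atm + 0 = P_top + ½ρv² + ρg·h_top.
P_top = 102200 − ½·1000·6.38² − 1000·9.8·3.76 = 45000 Pa. So P_gauge = P_top − P_atm = -57200 Pa.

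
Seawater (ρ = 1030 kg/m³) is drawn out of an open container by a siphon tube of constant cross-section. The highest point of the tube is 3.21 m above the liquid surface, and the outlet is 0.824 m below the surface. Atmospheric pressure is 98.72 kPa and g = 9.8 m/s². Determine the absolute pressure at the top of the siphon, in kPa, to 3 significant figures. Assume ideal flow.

P_top = 58.0 kPa

Bernoulli surface→outlet gives ½v² = g·h_out, so v = √(2·9.8·0.824) = 4.02 m/s.
Continuity keeps v the same throughout the tube; from surface to crest, P_atm + 0 = P_top + ½ρv² + ρg·h_top.
P_top = 98720 − ½·1030·4.02² − 1030·9.8·3.21 = 58000 Pa.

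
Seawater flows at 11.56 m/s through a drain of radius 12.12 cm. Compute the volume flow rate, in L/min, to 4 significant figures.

32010 L/min

Q = A·v = 0.04615 m² × 11.56 m/s = 0.5335 m³/s.
Converting: 0.5335 m³/s × 60000 = 32010 L/min.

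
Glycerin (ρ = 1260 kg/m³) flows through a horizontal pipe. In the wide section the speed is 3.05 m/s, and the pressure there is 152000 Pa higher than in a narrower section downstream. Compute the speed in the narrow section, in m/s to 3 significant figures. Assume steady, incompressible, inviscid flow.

v₂ = 15.8 m/s

Along the level pipe P + ½ρv² is conserved, hence v₂² = v₁² + 2(P₁ − P₂)/ρ.
v₂ = √(3.05² + 2·152000/1260) = √(9.30 + 241) = 15.8 m/s.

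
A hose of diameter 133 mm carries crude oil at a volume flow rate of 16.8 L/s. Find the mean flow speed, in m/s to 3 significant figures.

Q = 16.8 L/s = 0.0168 m³/s.
v = Q/A = 0.0168 / 0.0139 = 1.21 m/s.

1.21 m/s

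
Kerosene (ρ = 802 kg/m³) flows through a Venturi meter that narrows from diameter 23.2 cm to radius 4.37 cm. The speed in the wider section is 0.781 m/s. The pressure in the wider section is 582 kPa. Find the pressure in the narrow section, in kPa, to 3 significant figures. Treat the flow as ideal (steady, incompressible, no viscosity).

P₂ ≈ 570 kPa

Mass conservation (A₁v₁ = A₂v₂) gives v₂ = 0.781 × 423/60.0 = 5.50 m/s.
The pipe is horizontal, so Bernoulli reduces to P₁ + ½ρv₁² = P₂ + ½ρv₂².
P₂ = P₁ − ½ρ(v₂² − v₁²) = 582000 − ½·802·(5.50² − 0.781²) = 582000 − 11900 = 570000 Pa.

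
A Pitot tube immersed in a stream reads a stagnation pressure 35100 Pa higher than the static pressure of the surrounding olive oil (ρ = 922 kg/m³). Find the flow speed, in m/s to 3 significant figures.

8.73 m/s

The dynamic pressure equals the rise in static pressure at the stagnation point: ΔP = ½ρv².
v = √(2ΔP/ρ) = √(2·35100/922) = 8.73 m/s.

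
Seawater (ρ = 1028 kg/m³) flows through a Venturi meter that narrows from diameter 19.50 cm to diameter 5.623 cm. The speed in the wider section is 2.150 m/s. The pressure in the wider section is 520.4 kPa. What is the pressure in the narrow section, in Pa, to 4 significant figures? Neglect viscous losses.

179100 Pa

Continuity gives A₁v₁ = A₂v₂, so v₂ = (298.6 cm²)/(24.83 cm²) × 2.150 m/s = 25.86 m/s.
The pipe is horizontal, so Bernoulli reduces to P₁ + ½ρv₁² = P₂ + ½ρv₂².
P₂ = P₁ − ½ρ(v₂² − v₁²) = 520400 − ½·1028·(25.86² − 2.150²) = 520400 − 341300 = 179100 Pa.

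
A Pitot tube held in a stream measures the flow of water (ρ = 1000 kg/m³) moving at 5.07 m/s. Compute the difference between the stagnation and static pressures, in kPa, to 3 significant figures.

At the stagnation point the flow is brought to rest, so Bernoulli gives P_stag − P_static = ½ρv².
ΔP = ½·1000·5.07² = 12900 Pa.

ΔP = 12.9 kPa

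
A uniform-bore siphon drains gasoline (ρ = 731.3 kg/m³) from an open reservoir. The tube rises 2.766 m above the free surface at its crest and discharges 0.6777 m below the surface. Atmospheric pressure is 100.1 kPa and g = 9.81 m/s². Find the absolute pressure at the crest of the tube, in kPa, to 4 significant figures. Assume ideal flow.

From the surface to the outlet (both open to atmosphere, surface at rest): v = √(2g·h_out) = √(2·9.81·0.6777) = 3.646 m/s.
With constant cross-section the crest speed equals v; applying Bernoulli from the surface up to the crest, P_top = P_atm − ½ρv² − ρg·h_top.
P_top = 100100 − ½·731.3·3.646² − 731.3·9.81·2.766 = 75390 Pa.

P_top ≈ 75.39 kPa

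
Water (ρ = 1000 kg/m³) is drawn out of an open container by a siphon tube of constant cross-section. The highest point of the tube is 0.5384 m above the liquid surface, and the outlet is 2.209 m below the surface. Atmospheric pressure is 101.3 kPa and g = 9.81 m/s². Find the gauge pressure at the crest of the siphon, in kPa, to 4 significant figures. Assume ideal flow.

Bernoulli surface→outlet gives ½v² = g·h_out, so v = √(2·9.81·2.209) = 6.583 m/s.
Continuity keeps v the same throughout the tube; from surface to crest, P_atm + 0 = P_top + ½ρv² + ρg·h_top.
P_top = 101300 − ½·1000·6.583² − 1000·9.81·0.5384 = 74350 Pa. So P_gauge = P_top − P_atm = -26950 Pa.

P_gauge = -26.95 kPa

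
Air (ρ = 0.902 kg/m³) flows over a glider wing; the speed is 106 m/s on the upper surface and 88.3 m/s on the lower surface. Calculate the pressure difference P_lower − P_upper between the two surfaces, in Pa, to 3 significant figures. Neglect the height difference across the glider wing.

ΔP ≈ 1550 Pa

The pressure is lower where the speed is higher: ΔP = ½ρ(v_up² − v_low²).
ΔP = ½·0.902·(106² − 88.3²) = 1550 Pa.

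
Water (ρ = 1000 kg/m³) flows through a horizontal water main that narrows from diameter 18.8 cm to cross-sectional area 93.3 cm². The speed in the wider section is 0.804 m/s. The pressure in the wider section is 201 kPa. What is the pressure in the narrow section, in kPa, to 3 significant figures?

P₂ ≈ 198 kPa

Mass conservation (A₁v₁ = A₂v₂) gives v₂ = 0.804 × 278/93.3 = 2.39 m/s.
With no height change, Bernoulli's equation is P₁ + ½ρv₁² = P₂ + ½ρv₂².
P₂ = P₁ − ½ρ(v₂² − v₁²) = 201000 − ½·1000·(2.39² − 0.804²) = 201000 − 2540 = 198000 Pa.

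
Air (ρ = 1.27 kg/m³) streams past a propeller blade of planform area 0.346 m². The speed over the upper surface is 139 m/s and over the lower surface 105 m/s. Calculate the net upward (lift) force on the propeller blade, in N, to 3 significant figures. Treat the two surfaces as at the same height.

With equal heights on the two surfaces, Bernoulli gives P_lower − P_upper = ½ρ(v_upper² − v_lower²).
ΔP = ½·1.27·(139² − 105²) = 5270 Pa.
Lift = ΔP · A = 5270 × 0.346 = 1820 N.

1820 N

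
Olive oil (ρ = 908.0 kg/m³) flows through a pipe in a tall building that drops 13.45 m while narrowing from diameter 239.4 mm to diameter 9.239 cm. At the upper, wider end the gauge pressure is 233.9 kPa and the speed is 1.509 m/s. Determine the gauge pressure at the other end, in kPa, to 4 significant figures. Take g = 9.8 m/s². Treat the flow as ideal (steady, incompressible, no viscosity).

308.0 kPa

By continuity, v₂ = v₁·A₁/A₂ = 1.509·(450.1/67.04) = 10.13 m/s.
Energy conservation along the streamline gives P₂ = P₁ − ½ρ(v₂² − v₁²) − ρg(h₂ − h₁).
P₂ = 233900 + ½·908.0·(1.509² − 10.13²) − 908.0·9.8·(−13.45) = 233900 + (-45570) − (-119700) = 308000 Pa.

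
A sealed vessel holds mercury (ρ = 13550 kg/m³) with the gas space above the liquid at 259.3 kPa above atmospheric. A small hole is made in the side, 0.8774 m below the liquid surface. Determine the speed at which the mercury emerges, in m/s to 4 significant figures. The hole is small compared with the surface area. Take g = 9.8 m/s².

Take point 1 at the surface (v₁ ≈ 0) and point 2 at the hole (at atmospheric pressure). Bernoulli: P₁ + ρg h = P_atm + ½ρv₂².
With P₁ − P_atm = 259300 Pa, v₂ = √(2gh + 2ΔP/ρ) = √(2·9.8·0.8774 + 2·259300/13550) = 7.448 m/s.

v ≈ 7.448 m/s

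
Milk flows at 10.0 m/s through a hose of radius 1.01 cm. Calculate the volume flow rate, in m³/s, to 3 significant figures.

Q ≈ 0.00320 m³/s

Q = A·v = 0.000320 m² × 10.0 m/s = 0.00320 m³/s.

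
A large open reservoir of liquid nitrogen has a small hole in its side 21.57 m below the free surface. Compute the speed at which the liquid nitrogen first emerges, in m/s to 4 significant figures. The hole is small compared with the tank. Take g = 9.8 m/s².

Torricelli's result v = √(2gh) gives v = √(2·9.8·21.57) = 20.56 m/s.

v ≈ 20.56 m/s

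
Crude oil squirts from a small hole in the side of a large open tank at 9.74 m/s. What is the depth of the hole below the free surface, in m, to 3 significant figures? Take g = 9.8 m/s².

Torricelli: v = √(2gh), so h = v²/(2g).
h = 9.74²/(2·9.8) = 94.9/19.60 = 4.84 m.

4.84 m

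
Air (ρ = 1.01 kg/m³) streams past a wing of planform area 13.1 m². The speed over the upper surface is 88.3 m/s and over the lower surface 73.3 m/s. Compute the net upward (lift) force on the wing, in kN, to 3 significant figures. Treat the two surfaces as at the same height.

With equal heights on the two surfaces, Bernoulli gives P_lower − P_upper = ½ρ(v_upper² − v_lower²).
ΔP = ½·1.01·(88.3² − 73.3²) = 1220 Pa.
Lift = ΔP · A = 1220 × 13.1 = 16000 N.

F ≈ 16.0 kN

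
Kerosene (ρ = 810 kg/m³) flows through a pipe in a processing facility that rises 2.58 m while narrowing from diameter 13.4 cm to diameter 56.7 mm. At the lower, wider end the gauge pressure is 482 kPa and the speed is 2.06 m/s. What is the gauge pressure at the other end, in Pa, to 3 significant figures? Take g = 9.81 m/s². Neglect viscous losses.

Continuity gives A₁v₁ = A₂v₂, so v₂ = (141 cm²)/(25.2 cm²) × 2.06 m/s = 11.5 m/s.
Bernoulli: P₁ + ½ρv₁² + ρg h₁ = P₂ + ½ρv₂² + ρg h₂, so P₂ = P₁ + ½ρ(v₁² − v₂²) − ρg(h₂ − h₁).
P₂ = 482000 + ½·810·(2.06² − 11.5²) − 810·9.81·(+2.58) = 482000 + (-51900) − (20500) = 410000 Pa.

P₂ ≈ 410000 Pa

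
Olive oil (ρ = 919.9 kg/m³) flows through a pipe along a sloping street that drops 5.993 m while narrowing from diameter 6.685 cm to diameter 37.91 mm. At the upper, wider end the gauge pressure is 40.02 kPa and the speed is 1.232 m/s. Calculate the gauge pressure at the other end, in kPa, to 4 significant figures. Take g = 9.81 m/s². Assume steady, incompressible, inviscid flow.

Mass conservation (A₁v₁ = A₂v₂) gives v₂ = 1.232 × 35.10/11.29 = 3.831 m/s.
Energy conservation along the streamline gives P₂ = P₁ − ½ρ(v₂² − v₁²) − ρg(h₂ − h₁).
P₂ = 40020 + ½·919.9·(1.232² − 3.831²) − 919.9·9.81·(−5.993) = 40020 + (-6052) − (-54080) = 88050 Pa.

88.05 kPa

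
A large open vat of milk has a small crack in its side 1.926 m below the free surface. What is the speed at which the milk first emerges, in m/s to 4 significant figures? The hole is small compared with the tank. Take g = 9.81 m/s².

With the surface at rest and both surface and jet at atmospheric pressure, Bernoulli gives ρg h = ½ρv², so v = √(2gh) = √(2·9.81·1.926) = 6.147 m/s.

v ≈ 6.147 m/s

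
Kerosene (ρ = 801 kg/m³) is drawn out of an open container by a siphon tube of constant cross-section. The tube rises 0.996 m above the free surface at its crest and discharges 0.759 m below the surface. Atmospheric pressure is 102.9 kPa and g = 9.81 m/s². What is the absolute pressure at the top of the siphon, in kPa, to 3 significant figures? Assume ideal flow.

The outlet speed comes from Torricelli: v = √(2g·0.759) = 3.86 m/s.
Continuity keeps v the same throughout the tube; from surface to crest, P_atm + 0 = P_top + ½ρv² + ρg·h_top.
P_top = 102900 − ½·801·3.86² − 801·9.81·0.996 = 89100 Pa.

P_top ≈ 89.1 kPa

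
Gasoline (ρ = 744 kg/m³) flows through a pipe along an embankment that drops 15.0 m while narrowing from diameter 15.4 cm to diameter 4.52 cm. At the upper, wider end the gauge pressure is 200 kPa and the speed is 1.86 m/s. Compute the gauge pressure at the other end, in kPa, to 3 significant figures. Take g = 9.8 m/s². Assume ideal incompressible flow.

137 kPa

The volume flow rate is constant, so v₂ = (A₁/A₂)v₁ = (186/16.0)·1.86 = 21.6 m/s.
Energy conservation along the streamline gives P₂ = P₁ − ½ρ(v₂² − v₁²) − ρg(h₂ − h₁).
P₂ = 200000 + ½·744·(1.86² − 21.6²) − 744·9.8·(−15.0) = 200000 + (-172000) − (-109000) = 137000 Pa.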